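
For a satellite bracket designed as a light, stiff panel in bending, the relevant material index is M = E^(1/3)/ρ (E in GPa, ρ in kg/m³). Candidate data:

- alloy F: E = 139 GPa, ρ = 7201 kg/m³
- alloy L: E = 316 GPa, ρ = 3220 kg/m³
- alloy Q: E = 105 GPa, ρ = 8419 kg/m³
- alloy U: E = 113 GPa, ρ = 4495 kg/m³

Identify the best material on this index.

alloy L

Evaluate M for each candidate:
  alloy L: M = 2.12×10⁻³
  alloy U: M = 1.08×10⁻³
  alloy F: M = 0.719×10⁻³
  alloy Q: M = 0.560×10⁻³
Alloy L ranks first.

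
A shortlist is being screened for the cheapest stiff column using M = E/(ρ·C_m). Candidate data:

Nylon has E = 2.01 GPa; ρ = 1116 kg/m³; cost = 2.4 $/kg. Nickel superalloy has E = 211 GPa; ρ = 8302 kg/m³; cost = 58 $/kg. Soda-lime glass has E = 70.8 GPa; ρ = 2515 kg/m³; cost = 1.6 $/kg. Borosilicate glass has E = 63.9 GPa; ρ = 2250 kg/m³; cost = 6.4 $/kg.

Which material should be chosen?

Per-candidate index values:
  soda-lime glass: M = 17.6 MN·m per $
  borosilicate glass: M = 4.44 MN·m per $
  nylon: M = 0.750 MN·m per $
  nickel superalloy: M = 0.438 MN·m per $
Soda-lime glass has the largest M.

soda-lime glass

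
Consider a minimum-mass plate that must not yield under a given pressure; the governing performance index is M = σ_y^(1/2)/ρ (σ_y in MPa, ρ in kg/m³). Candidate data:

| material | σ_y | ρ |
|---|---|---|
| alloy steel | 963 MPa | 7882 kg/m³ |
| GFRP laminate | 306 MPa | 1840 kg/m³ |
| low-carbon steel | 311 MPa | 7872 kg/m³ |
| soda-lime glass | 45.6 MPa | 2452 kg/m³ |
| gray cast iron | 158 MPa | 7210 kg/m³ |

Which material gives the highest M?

Computing M directly (units already consistent):
  GFRP laminate: M = 9.51×10⁻³
  alloy steel: M = 3.94×10⁻³
  soda-lime glass: M = 2.75×10⁻³
  low-carbon steel: M = 2.24×10⁻³
  gray cast iron: M = 1.74×10⁻³
Highest index: GFRP laminate.

GFRP laminate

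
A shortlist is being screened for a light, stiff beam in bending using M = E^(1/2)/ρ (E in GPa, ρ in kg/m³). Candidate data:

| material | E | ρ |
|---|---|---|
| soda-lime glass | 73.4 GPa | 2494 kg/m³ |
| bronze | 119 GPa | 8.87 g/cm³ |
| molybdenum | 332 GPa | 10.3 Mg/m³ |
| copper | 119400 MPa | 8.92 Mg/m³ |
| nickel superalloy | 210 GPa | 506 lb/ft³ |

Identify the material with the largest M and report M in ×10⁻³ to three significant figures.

Convert each candidate to consistent units, then evaluate M:
  soda-lime glass: E = 73.40 GPa, ρ = 2494 kg/m³
  bronze: E = 119.0 GPa, ρ = 8870 kg/m³
  molybdenum: E = 332.0 GPa, ρ = 10300 kg/m³
  copper: E = 119.4 GPa, ρ = 8920 kg/m³
  nickel superalloy: E = 210.0 GPa, ρ = 8105 kg/m³
  soda-lime glass: M = 3.44×10⁻³
  nickel superalloy: M = 1.79×10⁻³
  molybdenum: M = 1.77×10⁻³
  bronze: M = 1.23×10⁻³
  copper: M = 1.23×10⁻³
Soda-lime glass has the largest M.

soda-lime glass, M = 3.44×10⁻³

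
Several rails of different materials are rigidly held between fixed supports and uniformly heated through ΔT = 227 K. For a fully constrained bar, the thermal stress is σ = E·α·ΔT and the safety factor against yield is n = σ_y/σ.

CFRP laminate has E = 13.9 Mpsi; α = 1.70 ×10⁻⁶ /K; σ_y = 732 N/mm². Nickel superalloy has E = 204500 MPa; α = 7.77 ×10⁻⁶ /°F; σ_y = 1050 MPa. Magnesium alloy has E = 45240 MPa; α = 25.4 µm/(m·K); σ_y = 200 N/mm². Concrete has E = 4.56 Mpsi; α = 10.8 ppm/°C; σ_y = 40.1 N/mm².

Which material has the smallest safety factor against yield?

concrete

Converting E to GPa, α to ×10⁻⁶/K, σ_y to MPa, then σ and n for each:
  CFRP laminate: E = 95.84, α = 1.70, σ_y = 732.0 → σ = 37.0 MPa, n = 19.8
  nickel superalloy: E = 204.5, α = 14.0, σ_y = 1050 → σ = 649 MPa, n = 1.62
  magnesium alloy: E = 45.24, α = 25.4, σ_y = 200.0 → σ = 261 MPa, n = 0.767
  concrete: E = 31.44, α = 10.8, σ_y = 40.10 → σ = 77.1 MPa, n = 0.520
Concrete has the lowest safety factor, n = 0.520.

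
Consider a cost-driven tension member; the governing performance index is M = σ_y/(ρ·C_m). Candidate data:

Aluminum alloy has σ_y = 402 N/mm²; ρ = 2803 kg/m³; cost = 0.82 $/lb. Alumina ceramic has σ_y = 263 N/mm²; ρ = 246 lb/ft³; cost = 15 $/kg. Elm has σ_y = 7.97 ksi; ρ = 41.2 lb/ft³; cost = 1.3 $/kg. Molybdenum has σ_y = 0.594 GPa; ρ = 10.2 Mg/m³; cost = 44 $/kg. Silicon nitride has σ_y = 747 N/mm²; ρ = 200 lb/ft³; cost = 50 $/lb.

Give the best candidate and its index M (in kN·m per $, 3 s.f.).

aluminum alloy, M = 79.3 kN·m per $

Normalizing units and computing the index:
  aluminum alloy: σ_y = 402.0 MPa, ρ = 2803 kg/m³, cost = 1.808 $/kg
  alumina ceramic: σ_y = 263.0 MPa, ρ = 3941 kg/m³, cost = 15.00 $/kg
  elm: σ_y = 54.95 MPa, ρ = 660.0 kg/m³, cost = 1.300 $/kg
  molybdenum: σ_y = 594.0 MPa, ρ = 10200 kg/m³, cost = 44.00 $/kg
  silicon nitride: σ_y = 747.0 MPa, ρ = 3204 kg/m³, cost = 110.2 $/kg
  aluminum alloy: M = 79.3 kN·m per $
  elm: M = 64.0 kN·m per $
  alumina ceramic: M = 4.45 kN·m per $
  silicon nitride: M = 2.12 kN·m per $
  molybdenum: M = 1.32 kN·m per $
Highest index: aluminum alloy.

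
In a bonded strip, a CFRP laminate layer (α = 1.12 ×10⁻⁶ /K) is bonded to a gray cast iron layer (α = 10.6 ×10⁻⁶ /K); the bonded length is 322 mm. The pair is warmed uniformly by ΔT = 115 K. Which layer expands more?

gray cast iron

α(CFRP laminate) = 1.12×10⁻⁶/K vs α(gray cast iron) = 10.6×10⁻⁶/K.
Higher α expands more for the same ΔT: gray cast iron.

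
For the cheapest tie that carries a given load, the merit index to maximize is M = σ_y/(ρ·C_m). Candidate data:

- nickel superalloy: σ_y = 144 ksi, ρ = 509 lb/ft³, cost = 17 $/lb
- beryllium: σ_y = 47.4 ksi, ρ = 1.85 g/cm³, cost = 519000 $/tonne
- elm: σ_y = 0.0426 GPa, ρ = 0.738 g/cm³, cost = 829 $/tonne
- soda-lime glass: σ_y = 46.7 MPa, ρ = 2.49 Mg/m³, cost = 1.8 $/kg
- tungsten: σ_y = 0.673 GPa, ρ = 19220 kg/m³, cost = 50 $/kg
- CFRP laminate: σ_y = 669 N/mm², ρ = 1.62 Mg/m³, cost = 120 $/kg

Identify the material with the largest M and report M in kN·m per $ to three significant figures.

elm, M = 69.6 kN·m per $

Normalizing units and computing the index:
  nickel superalloy: σ_y = 992.8 MPa, ρ = 8153 kg/m³, cost = 37.48 $/kg
  beryllium: σ_y = 326.8 MPa, ρ = 1850 kg/m³, cost = 519.0 $/kg
  elm: σ_y = 42.60 MPa, ρ = 738.0 kg/m³, cost = 0.8290 $/kg
  soda-lime glass: σ_y = 46.70 MPa, ρ = 2490 kg/m³, cost = 1.800 $/kg
  tungsten: σ_y = 673.0 MPa, ρ = 19220 kg/m³, cost = 50.00 $/kg
  CFRP laminate: σ_y = 669.0 MPa, ρ = 1620 kg/m³, cost = 120.0 $/kg
  elm: M = 69.6 kN·m per $
  soda-lime glass: M = 10.4 kN·m per $
  CFRP laminate: M = 3.44 kN·m per $
  nickel superalloy: M = 3.25 kN·m per $
  tungsten: M = 0.700 kN·m per $
  beryllium: M = 0.340 kN·m per $
Highest index: elm.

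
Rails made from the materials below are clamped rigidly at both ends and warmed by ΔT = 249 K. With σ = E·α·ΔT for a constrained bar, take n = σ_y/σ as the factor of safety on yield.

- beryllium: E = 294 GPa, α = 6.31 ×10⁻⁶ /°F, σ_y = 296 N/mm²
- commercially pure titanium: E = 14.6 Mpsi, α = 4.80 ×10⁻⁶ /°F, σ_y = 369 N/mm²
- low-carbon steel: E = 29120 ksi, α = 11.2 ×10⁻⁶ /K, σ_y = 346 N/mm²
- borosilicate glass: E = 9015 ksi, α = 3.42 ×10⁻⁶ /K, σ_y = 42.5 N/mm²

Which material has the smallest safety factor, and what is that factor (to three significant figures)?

beryllium, n = 0.356

Converting E to GPa, α to ×10⁻⁶/K, σ_y to MPa, then σ and n for each:
  beryllium: E = 294.0, α = 11.4, σ_y = 296.0 → σ = 831 MPa, n = 0.356
  commercially pure titanium: E = 100.7, α = 8.64, σ_y = 369.0 → σ = 217 MPa, n = 1.70
  low-carbon steel: E = 200.8, α = 11.2, σ_y = 346.0 → σ = 560 MPa, n = 0.618
  borosilicate glass: E = 62.16, α = 3.42, σ_y = 42.50 → σ = 52.9 MPa, n = 0.803
The minimum is beryllium at n = 0.356.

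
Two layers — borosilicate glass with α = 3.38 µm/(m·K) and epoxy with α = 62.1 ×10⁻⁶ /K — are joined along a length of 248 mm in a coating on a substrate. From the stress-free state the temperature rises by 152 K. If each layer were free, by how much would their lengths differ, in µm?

Δα = |3.38 − 62.1|×10⁻⁶/K = 58.7×10⁻⁶/K.
ΔL_mismatch = Δα·L·ΔT = 58.7×10⁻⁶ × 248.0 mm × 152.0 K = 2210 µm.

2210 µm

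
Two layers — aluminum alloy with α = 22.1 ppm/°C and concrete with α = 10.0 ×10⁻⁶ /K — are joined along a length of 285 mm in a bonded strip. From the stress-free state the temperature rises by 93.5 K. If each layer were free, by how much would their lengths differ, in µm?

Δα = |22.1 − 10.0|×10⁻⁶/K = 12.1×10⁻⁶/K.
ΔL_mismatch = Δα·L·ΔT = 12.1×10⁻⁶ × 285.0 mm × 93.5 K = 322 µm.

322 µm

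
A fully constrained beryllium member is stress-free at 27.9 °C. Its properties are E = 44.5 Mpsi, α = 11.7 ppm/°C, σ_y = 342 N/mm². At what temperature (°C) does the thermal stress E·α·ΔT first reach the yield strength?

123 °C

E = 44.5 Mpsi = 306.8 GPa.
σ_y = 342 N/mm² = 342.0 MPa.
E·α·ΔT = 342.0 MPa ⇒ ΔT = 342.0 / (306.8×10³ × 11.7×10⁻⁶) = 95.27 K.
T = 27.9 + 95.27 = 123.2 °C.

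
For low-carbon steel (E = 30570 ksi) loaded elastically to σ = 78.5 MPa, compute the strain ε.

E = 30570 ksi = 210.8 GPa = 210800 MPa.
ε = σ/E = 78.5 / 210800 = 3.72×10⁻⁴.

3.72×10⁻⁴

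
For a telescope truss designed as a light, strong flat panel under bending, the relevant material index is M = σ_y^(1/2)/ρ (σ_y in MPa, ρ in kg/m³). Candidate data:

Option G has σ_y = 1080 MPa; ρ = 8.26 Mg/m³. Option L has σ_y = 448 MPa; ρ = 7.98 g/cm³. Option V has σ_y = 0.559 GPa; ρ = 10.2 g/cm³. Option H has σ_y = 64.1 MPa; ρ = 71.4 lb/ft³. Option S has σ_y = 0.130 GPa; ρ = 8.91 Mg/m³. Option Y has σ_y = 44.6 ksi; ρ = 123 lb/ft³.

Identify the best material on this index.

Convert each candidate to consistent units, then evaluate M:
  option G: σ_y = 1080 MPa, ρ = 8260 kg/m³
  option L: σ_y = 448.0 MPa, ρ = 7980 kg/m³
  option V: σ_y = 559.0 MPa, ρ = 10200 kg/m³
  option H: σ_y = 64.10 MPa, ρ = 1144 kg/m³
  option S: σ_y = 130.0 MPa, ρ = 8910 kg/m³
  option Y: σ_y = 307.5 MPa, ρ = 1970 kg/m³
  option Y: M = 8.90×10⁻³
  option H: M = 7.00×10⁻³
  option G: M = 3.98×10⁻³
  option L: M = 2.65×10⁻³
  option V: M = 2.32×10⁻³
  option S: M = 1.28×10⁻³
Option Y has the largest M.

option Y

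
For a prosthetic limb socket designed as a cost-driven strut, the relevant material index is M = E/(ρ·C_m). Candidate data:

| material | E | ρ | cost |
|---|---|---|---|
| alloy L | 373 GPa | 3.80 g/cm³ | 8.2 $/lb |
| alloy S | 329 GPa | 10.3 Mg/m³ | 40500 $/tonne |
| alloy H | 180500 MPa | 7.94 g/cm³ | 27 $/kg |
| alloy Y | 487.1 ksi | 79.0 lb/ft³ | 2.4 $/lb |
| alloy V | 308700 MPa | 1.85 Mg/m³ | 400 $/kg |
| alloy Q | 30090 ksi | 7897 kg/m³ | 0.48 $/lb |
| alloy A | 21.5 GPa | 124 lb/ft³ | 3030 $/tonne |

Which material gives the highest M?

alloy Q

Convert each candidate to consistent units, then evaluate M:
  alloy L: E = 373.0 GPa, ρ = 3800 kg/m³, cost = 18.08 $/kg
  alloy S: E = 329.0 GPa, ρ = 10300 kg/m³, cost = 40.50 $/kg
  alloy H: E = 180.5 GPa, ρ = 7940 kg/m³, cost = 27.00 $/kg
  alloy Y: E = 3.358 GPa, ρ = 1265 kg/m³, cost = 5.291 $/kg
  alloy V: E = 308.7 GPa, ρ = 1850 kg/m³, cost = 400.0 $/kg
  alloy Q: E = 207.5 GPa, ρ = 7897 kg/m³, cost = 1.058 $/kg
  alloy A: E = 21.50 GPa, ρ = 1986 kg/m³, cost = 3.030 $/kg
  alloy Q: M = 24.8 MN·m per $
  alloy L: M = 5.43 MN·m per $
  alloy A: M = 3.57 MN·m per $
  alloy H: M = 0.842 MN·m per $
  alloy S: M = 0.789 MN·m per $
  alloy Y: M = 0.502 MN·m per $
  alloy V: M = 0.417 MN·m per $
Alloy Q has the largest M.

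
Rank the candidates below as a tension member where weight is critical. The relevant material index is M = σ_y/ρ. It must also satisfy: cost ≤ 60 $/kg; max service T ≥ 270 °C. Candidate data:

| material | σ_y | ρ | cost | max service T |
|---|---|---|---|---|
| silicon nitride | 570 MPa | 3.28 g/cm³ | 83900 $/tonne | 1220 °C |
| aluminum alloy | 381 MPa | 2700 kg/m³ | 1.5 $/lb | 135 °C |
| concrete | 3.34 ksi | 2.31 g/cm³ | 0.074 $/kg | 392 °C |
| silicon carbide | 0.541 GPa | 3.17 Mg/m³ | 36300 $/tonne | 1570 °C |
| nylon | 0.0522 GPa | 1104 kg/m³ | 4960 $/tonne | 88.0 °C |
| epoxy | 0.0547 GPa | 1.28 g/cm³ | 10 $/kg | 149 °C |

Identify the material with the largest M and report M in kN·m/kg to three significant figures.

silicon carbide, M = 171 kN·m/kg

Screen on constraints: cost ≤ 60 $/kg; max service T ≥ 270 °C. Survivors: concrete, silicon carbide.
Convert each candidate to consistent units, then evaluate M:
  concrete: σ_y = 23.03 MPa, ρ = 2310 kg/m³
  silicon carbide: σ_y = 541.0 MPa, ρ = 3170 kg/m³
  silicon carbide: M = 171 kN·m/kg
  concrete: M = 9.97 kN·m/kg
Highest index: silicon carbide.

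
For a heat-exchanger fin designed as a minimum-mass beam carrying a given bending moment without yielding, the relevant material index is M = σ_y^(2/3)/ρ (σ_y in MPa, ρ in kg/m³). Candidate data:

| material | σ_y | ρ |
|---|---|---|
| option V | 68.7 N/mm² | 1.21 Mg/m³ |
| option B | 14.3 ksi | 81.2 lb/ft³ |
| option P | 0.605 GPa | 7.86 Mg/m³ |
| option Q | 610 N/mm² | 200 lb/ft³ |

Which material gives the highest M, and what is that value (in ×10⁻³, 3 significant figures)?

option Q, M = 22.5×10⁻³

Putting every candidate on a common basis:
  option V: σ_y = 68.70 MPa, ρ = 1210 kg/m³
  option B: σ_y = 98.60 MPa, ρ = 1301 kg/m³
  option P: σ_y = 605.0 MPa, ρ = 7860 kg/m³
  option Q: σ_y = 610.0 MPa, ρ = 3204 kg/m³
  option Q: M = 22.5×10⁻³
  option B: M = 16.4×10⁻³
  option V: M = 13.9×10⁻³
  option P: M = 9.10×10⁻³
Option Q has the largest M.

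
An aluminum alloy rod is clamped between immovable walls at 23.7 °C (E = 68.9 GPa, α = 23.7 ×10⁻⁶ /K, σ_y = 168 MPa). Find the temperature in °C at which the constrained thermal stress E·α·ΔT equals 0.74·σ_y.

99.8 °C

E·α·ΔT = 124.3 MPa ⇒ ΔT = 124.3 / (68.90×10³ × 23.7×10⁻⁶) = 76.13 K.
T = 23.7 + 76.13 = 99.83 °C.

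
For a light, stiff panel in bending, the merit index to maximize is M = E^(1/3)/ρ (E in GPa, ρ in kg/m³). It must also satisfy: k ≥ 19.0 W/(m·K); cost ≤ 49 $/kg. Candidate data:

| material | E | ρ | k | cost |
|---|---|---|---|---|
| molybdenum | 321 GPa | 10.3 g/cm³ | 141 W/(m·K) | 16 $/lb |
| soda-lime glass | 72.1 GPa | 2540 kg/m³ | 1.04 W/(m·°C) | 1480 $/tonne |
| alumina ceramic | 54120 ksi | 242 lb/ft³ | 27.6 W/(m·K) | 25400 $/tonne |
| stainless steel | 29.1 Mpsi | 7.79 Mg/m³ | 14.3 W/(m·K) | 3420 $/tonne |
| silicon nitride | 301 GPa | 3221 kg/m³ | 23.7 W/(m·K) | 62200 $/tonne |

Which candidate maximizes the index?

alumina ceramic

Screen on constraints: k ≥ 19.0 W/(m·K); cost ≤ 49 $/kg. Survivors: molybdenum, alumina ceramic.
Convert each candidate to consistent units, then evaluate M:
  molybdenum: E = 321.0 GPa, ρ = 10300 kg/m³
  alumina ceramic: E = 373.1 GPa, ρ = 3876 kg/m³
  alumina ceramic: M = 1.86×10⁻³
  molybdenum: M = 0.665×10⁻³
The maximum is for alumina ceramic.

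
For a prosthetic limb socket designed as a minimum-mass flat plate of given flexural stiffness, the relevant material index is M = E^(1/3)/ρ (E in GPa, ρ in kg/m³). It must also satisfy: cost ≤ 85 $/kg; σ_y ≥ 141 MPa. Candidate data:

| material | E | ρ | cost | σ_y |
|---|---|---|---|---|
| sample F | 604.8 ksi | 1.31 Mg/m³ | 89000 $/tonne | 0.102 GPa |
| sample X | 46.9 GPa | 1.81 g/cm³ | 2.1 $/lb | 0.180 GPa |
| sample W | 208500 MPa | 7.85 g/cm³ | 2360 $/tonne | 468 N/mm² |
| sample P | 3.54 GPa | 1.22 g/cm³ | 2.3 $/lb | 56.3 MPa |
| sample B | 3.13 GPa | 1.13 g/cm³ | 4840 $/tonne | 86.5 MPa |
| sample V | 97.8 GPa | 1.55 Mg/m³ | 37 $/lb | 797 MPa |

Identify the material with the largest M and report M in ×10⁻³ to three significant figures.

sample V, M = 2.97×10⁻³

Screen on constraints: cost ≤ 85 $/kg; σ_y ≥ 141 MPa. Survivors: sample X, sample W, sample V.
Normalizing units and computing the index:
  sample X: E = 46.90 GPa, ρ = 1810 kg/m³
  sample W: E = 208.5 GPa, ρ = 7850 kg/m³
  sample V: E = 97.80 GPa, ρ = 1550 kg/m³
  sample V: M = 2.97×10⁻³
  sample X: M = 1.99×10⁻³
  sample W: M = 0.755×10⁻³
Highest index: sample V.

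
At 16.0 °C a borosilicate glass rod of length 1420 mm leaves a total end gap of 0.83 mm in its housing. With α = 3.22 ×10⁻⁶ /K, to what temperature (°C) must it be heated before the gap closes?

α·L₀·ΔT = 0.83 mm ⇒ ΔT = 0.83 / (3.22×10⁻⁶ × 1420.0) = 181.5 K.
T = 16.0 + 181.5 = 197.5 °C.

198 °C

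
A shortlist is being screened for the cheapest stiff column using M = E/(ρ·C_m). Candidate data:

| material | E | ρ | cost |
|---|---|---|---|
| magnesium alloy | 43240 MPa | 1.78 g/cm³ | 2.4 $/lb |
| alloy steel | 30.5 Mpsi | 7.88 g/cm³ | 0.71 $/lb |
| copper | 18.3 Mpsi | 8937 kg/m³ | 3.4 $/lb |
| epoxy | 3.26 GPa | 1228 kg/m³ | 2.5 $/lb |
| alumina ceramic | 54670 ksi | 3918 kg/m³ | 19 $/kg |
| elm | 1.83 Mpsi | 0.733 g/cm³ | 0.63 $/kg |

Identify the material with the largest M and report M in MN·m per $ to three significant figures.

elm, M = 27.3 MN·m per $

In SI units:
  magnesium alloy: E = 43.24 GPa, ρ = 1780 kg/m³, cost = 5.291 $/kg
  alloy steel: E = 210.3 GPa, ρ = 7880 kg/m³, cost = 1.565 $/kg
  copper: E = 126.2 GPa, ρ = 8937 kg/m³, cost = 7.496 $/kg
  epoxy: E = 3.260 GPa, ρ = 1228 kg/m³, cost = 5.511 $/kg
  alumina ceramic: E = 376.9 GPa, ρ = 3918 kg/m³, cost = 19.00 $/kg
  elm: E = 12.62 GPa, ρ = 733.0 kg/m³, cost = 0.6300 $/kg
  elm: M = 27.3 MN·m per $
  alloy steel: M = 17.0 MN·m per $
  alumina ceramic: M = 5.06 MN·m per $
  magnesium alloy: M = 4.59 MN·m per $
  copper: M = 1.88 MN·m per $
  epoxy: M = 0.482 MN·m per $
Elm has the largest M.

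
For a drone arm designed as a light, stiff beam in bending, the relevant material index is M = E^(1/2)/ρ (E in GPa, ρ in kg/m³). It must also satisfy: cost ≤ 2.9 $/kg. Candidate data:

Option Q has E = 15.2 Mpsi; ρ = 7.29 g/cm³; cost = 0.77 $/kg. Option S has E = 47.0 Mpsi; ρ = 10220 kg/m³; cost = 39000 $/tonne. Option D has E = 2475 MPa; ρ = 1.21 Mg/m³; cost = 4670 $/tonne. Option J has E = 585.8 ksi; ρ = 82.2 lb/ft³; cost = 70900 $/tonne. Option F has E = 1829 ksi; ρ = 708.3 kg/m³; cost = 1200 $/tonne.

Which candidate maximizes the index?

Screen on constraints: cost ≤ 2.9 $/kg. Survivors: option Q, option F.
Convert each candidate to consistent units, then evaluate M:
  option Q: E = 104.8 GPa, ρ = 7290 kg/m³
  option F: E = 12.61 GPa, ρ = 708.3 kg/m³
  option F: M = 5.01×10⁻³
  option Q: M = 1.40×10⁻³
Option F has the largest M.

option F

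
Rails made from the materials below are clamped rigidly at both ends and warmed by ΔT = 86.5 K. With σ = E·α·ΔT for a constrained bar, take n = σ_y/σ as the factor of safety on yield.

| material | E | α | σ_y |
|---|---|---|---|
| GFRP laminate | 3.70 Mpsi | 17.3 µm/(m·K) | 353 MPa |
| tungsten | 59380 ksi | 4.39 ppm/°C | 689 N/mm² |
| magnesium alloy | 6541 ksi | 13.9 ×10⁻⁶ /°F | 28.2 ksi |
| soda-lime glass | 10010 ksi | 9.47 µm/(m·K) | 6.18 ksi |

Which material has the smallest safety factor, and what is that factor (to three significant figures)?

soda-lime glass, n = 0.754

In consistent units (E in GPa, α in ×10⁻⁶/K, σ_y in MPa):
  GFRP laminate: E = 25.51, α = 17.3, σ_y = 353.0 → σ = 38.2 MPa, n = 9.25
  tungsten: E = 409.4, α = 4.39, σ_y = 689.0 → σ = 155 MPa, n = 4.43
  magnesium alloy: E = 45.10, α = 25.0, σ_y = 194.4 → σ = 97.6 MPa, n = 1.99
  soda-lime glass: E = 69.02, α = 9.47, σ_y = 42.61 → σ = 56.5 MPa, n = 0.754
Soda-lime glass has the lowest safety factor, n = 0.754.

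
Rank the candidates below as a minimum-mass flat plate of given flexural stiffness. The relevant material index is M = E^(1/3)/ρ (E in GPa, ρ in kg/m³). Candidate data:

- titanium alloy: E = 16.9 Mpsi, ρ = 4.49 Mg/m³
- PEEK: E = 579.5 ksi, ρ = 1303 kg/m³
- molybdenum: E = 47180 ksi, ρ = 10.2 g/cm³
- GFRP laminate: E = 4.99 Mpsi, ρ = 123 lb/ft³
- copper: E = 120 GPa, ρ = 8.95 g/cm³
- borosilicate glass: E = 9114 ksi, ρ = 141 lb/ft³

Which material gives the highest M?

borosilicate glass

Normalizing units and computing the index:
  titanium alloy: E = 116.5 GPa, ρ = 4490 kg/m³
  PEEK: E = 3.996 GPa, ρ = 1303 kg/m³
  molybdenum: E = 325.3 GPa, ρ = 10200 kg/m³
  GFRP laminate: E = 34.40 GPa, ρ = 1970 kg/m³
  copper: E = 120.0 GPa, ρ = 8950 kg/m³
  borosilicate glass: E = 62.84 GPa, ρ = 2259 kg/m³
  borosilicate glass: M = 1.76×10⁻³
  GFRP laminate: M = 1.65×10⁻³
  PEEK: M = 1.22×10⁻³
  titanium alloy: M = 1.09×10⁻³
  molybdenum: M = 0.674×10⁻³
  copper: M = 0.551×10⁻³
Borosilicate glass ranks first.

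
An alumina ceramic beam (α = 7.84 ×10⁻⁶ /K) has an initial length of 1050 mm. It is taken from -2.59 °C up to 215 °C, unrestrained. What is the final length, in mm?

ΔT = 215 − (-2.59) = 217.6 K.
ΔL = α·L₀·ΔT = 7.84×10⁻⁶ × 1050 mm × 217.6 K = 1.79 mm.
L = L₀ + ΔL = 1050 + 1.79 = 1051.8 mm.

1051.8 mm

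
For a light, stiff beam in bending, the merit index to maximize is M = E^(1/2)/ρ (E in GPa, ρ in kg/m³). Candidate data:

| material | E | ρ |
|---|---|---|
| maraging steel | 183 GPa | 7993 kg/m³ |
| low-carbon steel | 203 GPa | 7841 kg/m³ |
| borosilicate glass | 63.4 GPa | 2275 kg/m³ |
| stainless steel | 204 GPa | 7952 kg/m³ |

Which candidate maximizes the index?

borosilicate glass

Per-candidate index values:
  borosilicate glass: M = 3.50×10⁻³
  low-carbon steel: M = 1.82×10⁻³
  stainless steel: M = 1.80×10⁻³
  maraging steel: M = 1.69×10⁻³
Borosilicate glass has the largest M.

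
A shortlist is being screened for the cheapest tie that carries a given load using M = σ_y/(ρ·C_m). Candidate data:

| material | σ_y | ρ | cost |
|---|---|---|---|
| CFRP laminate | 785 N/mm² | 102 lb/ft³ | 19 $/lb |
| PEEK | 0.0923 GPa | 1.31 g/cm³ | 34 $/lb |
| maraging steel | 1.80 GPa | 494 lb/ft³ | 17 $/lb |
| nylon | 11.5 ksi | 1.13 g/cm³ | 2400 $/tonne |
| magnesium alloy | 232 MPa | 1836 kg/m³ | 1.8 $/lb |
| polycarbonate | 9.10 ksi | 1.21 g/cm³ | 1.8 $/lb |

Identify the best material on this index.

magnesium alloy

Convert each candidate to consistent units, then evaluate M:
  CFRP laminate: σ_y = 785.0 MPa, ρ = 1634 kg/m³, cost = 41.89 $/kg
  PEEK: σ_y = 92.30 MPa, ρ = 1310 kg/m³, cost = 74.96 $/kg
  maraging steel: σ_y = 1800 MPa, ρ = 7913 kg/m³, cost = 37.48 $/kg
  nylon: σ_y = 79.29 MPa, ρ = 1130 kg/m³, cost = 2.400 $/kg
  magnesium alloy: σ_y = 232.0 MPa, ρ = 1836 kg/m³, cost = 3.968 $/kg
  polycarbonate: σ_y = 62.74 MPa, ρ = 1210 kg/m³, cost = 3.968 $/kg
  magnesium alloy: M = 31.8 kN·m per $
  nylon: M = 29.2 kN·m per $
  polycarbonate: M = 13.1 kN·m per $
  CFRP laminate: M = 11.5 kN·m per $
  maraging steel: M = 6.07 kN·m per $
  PEEK: M = 0.940 kN·m per $
Highest index: magnesium alloy.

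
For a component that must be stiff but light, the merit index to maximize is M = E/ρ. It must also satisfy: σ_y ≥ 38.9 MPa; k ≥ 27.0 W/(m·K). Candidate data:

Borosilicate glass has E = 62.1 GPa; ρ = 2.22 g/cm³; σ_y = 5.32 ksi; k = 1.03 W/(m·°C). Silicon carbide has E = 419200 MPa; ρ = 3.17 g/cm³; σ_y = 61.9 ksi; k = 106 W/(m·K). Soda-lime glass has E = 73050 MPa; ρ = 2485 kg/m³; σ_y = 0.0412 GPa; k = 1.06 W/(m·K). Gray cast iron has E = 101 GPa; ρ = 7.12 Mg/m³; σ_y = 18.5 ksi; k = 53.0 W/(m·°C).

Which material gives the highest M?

silicon carbide

Screen on constraints: σ_y ≥ 38.9 MPa; k ≥ 27.0 W/(m·K). Survivors: silicon carbide, gray cast iron.
Putting every candidate on a common basis:
  silicon carbide: E = 419.2 GPa, ρ = 3170 kg/m³
  gray cast iron: E = 101.0 GPa, ρ = 7120 kg/m³
  silicon carbide: M = 132 MN·m/kg
  gray cast iron: M = 14.2 MN·m/kg
The maximum is for silicon carbide.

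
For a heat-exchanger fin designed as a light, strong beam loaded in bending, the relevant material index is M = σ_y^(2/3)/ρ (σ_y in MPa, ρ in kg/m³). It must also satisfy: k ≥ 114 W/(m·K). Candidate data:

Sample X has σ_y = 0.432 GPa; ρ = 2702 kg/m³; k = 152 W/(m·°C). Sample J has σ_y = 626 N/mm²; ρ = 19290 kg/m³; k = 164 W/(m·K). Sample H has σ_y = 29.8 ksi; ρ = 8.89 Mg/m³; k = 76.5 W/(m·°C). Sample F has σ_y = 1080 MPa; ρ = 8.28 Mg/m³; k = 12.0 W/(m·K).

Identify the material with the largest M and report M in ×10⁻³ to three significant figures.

Screen on constraints: k ≥ 114 W/(m·K). Survivors: sample X, sample J.
After converting to SI:
  sample X: σ_y = 432.0 MPa, ρ = 2702 kg/m³
  sample J: σ_y = 626.0 MPa, ρ = 19290 kg/m³
  sample X: M = 21.1×10⁻³
  sample J: M = 3.79×10⁻³
Sample X ranks first.

sample X, M = 21.1×10⁻³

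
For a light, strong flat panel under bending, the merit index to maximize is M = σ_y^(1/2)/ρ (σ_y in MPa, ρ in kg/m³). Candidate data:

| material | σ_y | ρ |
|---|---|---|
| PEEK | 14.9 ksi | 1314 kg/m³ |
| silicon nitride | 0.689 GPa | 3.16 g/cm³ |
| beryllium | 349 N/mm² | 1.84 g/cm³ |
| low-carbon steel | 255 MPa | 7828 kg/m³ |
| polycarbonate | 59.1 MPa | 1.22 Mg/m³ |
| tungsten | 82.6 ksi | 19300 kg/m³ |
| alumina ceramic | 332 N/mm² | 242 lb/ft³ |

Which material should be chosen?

Convert each candidate to consistent units, then evaluate M:
  PEEK: σ_y = 102.7 MPa, ρ = 1314 kg/m³
  silicon nitride: σ_y = 689.0 MPa, ρ = 3160 kg/m³
  beryllium: σ_y = 349.0 MPa, ρ = 1840 kg/m³
  low-carbon steel: σ_y = 255.0 MPa, ρ = 7828 kg/m³
  polycarbonate: σ_y = 59.10 MPa, ρ = 1220 kg/m³
  tungsten: σ_y = 569.5 MPa, ρ = 19300 kg/m³
  alumina ceramic: σ_y = 332.0 MPa, ρ = 3876 kg/m³
  beryllium: M = 10.2×10⁻³
  silicon nitride: M = 8.31×10⁻³
  PEEK: M = 7.71×10⁻³
  polycarbonate: M = 6.30×10⁻³
  alumina ceramic: M = 4.70×10⁻³
  low-carbon steel: M = 2.04×10⁻³
  tungsten: M = 1.24×10⁻³
Beryllium has the largest M.

beryllium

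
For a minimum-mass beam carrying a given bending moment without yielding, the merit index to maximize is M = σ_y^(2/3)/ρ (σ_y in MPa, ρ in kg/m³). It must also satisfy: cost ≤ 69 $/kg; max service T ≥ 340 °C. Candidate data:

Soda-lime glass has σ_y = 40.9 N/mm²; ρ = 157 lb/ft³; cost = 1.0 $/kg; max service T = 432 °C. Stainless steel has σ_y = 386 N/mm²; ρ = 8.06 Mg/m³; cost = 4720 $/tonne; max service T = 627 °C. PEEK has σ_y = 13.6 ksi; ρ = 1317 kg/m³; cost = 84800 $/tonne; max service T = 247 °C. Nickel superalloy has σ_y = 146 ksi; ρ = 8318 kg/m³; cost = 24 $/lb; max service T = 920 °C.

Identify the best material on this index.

nickel superalloy

Screen on constraints: cost ≤ 69 $/kg; max service T ≥ 340 °C. Survivors: soda-lime glass, stainless steel, nickel superalloy.
After converting to SI:
  soda-lime glass: σ_y = 40.90 MPa, ρ = 2515 kg/m³
  stainless steel: σ_y = 386.0 MPa, ρ = 8060 kg/m³
  nickel superalloy: σ_y = 1007 MPa, ρ = 8318 kg/m³
  nickel superalloy: M = 12.1×10⁻³
  stainless steel: M = 6.58×10⁻³
  soda-lime glass: M = 4.72×10⁻³
Highest index: nickel superalloy.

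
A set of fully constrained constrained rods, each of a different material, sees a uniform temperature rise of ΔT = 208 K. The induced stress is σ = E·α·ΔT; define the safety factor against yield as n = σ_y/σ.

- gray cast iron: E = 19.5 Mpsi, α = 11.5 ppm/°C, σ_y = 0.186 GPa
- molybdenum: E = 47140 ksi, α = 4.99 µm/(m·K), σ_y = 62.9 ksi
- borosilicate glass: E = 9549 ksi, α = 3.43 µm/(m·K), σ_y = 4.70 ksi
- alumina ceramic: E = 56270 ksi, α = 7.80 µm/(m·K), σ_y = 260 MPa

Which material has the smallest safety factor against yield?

alumina ceramic

With everything in SI (GPa, ×10⁻⁶/K, MPa):
  gray cast iron: E = 134.4, α = 11.5, σ_y = 186.0 → σ = 322 MPa, n = 0.578
  molybdenum: E = 325.0, α = 4.99, σ_y = 433.7 → σ = 337 MPa, n = 1.29
  borosilicate glass: E = 65.84, α = 3.43, σ_y = 32.41 → σ = 47.0 MPa, n = 0.690
  alumina ceramic: E = 388.0, α = 7.80, σ_y = 260.0 → σ = 629 MPa, n = 0.413
The minimum is alumina ceramic at n = 0.413.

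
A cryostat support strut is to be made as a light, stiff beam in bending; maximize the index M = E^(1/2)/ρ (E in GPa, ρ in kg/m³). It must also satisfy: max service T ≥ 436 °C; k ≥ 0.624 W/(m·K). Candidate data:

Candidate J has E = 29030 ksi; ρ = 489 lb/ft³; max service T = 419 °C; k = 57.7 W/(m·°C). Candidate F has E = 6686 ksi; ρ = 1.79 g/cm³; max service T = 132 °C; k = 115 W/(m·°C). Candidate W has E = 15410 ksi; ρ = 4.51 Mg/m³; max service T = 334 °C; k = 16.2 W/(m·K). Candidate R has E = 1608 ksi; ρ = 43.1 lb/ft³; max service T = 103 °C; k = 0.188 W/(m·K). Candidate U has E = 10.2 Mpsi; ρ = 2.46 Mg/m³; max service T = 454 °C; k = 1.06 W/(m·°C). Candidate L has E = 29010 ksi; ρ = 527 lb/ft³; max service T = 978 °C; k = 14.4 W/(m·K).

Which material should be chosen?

candidate U

Screen on constraints: max service T ≥ 436 °C; k ≥ 0.624 W/(m·K). Survivors: candidate U, candidate L.
After converting to SI:
  candidate U: E = 70.33 GPa, ρ = 2460 kg/m³
  candidate L: E = 200.0 GPa, ρ = 8442 kg/m³
  candidate U: M = 3.41×10⁻³
  candidate L: M = 1.68×10⁻³
The maximum is for candidate U.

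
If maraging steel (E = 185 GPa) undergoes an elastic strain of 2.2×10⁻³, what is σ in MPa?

407 MPa

σ = E·ε = 185000 MPa × 2.2×10⁻³ = 407 MPa.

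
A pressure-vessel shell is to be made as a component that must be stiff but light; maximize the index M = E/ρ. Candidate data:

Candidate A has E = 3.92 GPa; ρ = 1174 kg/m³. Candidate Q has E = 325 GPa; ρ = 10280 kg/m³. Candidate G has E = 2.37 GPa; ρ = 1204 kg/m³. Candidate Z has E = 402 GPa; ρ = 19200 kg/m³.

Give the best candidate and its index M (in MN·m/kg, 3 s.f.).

candidate Q, M = 31.6 MN·m/kg

Computing M directly (units already consistent):
  candidate Q: M = 31.6 MN·m/kg
  candidate Z: M = 20.9 MN·m/kg
  candidate A: M = 3.34 MN·m/kg
  candidate G: M = 1.97 MN·m/kg
Highest index: candidate Q.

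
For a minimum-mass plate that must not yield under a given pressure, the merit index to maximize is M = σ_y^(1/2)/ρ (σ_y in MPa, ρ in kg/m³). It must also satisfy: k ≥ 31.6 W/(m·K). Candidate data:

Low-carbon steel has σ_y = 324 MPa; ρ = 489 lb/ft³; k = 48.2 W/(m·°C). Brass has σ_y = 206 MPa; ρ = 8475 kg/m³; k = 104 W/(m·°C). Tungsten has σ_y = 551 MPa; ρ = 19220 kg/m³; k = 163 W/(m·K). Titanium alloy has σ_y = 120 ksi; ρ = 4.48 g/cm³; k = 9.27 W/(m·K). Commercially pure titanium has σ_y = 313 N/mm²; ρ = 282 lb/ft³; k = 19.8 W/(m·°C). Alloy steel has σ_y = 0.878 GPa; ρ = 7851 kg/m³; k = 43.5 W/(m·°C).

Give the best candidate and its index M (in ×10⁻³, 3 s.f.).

alloy steel, M = 3.77×10⁻³

Screen on constraints: k ≥ 31.6 W/(m·K). Survivors: low-carbon steel, brass, tungsten, alloy steel.
Convert each candidate to consistent units, then evaluate M:
  low-carbon steel: σ_y = 324.0 MPa, ρ = 7833 kg/m³
  brass: σ_y = 206.0 MPa, ρ = 8475 kg/m³
  tungsten: σ_y = 551.0 MPa, ρ = 19220 kg/m³
  alloy steel: σ_y = 878.0 MPa, ρ = 7851 kg/m³
  alloy steel: M = 3.77×10⁻³
  low-carbon steel: M = 2.30×10⁻³
  brass: M = 1.69×10⁻³
  tungsten: M = 1.22×10⁻³
Highest index: alloy steel.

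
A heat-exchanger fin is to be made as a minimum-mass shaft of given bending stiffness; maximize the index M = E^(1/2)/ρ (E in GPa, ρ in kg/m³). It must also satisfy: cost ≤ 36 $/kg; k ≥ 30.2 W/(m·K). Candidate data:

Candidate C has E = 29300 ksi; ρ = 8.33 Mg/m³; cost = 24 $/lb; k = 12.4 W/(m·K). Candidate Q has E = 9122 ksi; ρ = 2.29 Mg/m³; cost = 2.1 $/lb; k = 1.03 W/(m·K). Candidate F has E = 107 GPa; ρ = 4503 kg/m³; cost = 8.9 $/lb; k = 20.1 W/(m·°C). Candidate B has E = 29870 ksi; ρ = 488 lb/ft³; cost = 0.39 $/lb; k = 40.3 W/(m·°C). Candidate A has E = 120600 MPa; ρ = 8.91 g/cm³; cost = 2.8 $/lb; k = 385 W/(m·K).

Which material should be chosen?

candidate B

Screen on constraints: cost ≤ 36 $/kg; k ≥ 30.2 W/(m·K). Survivors: candidate B, candidate A.
Convert each candidate to consistent units, then evaluate M:
  candidate B: E = 205.9 GPa, ρ = 7817 kg/m³
  candidate A: E = 120.6 GPa, ρ = 8910 kg/m³
  candidate B: M = 1.84×10⁻³
  candidate A: M = 1.23×10⁻³
The maximum is for candidate B.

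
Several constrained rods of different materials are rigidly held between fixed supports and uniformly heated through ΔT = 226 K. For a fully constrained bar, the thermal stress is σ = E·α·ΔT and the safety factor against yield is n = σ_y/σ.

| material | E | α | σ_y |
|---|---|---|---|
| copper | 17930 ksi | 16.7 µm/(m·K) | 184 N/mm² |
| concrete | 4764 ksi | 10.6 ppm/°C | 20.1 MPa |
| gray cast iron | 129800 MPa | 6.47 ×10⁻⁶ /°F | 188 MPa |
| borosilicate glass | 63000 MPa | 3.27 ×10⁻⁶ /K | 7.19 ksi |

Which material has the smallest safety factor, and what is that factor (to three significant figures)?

In consistent units (E in GPa, α in ×10⁻⁶/K, σ_y in MPa):
  copper: E = 123.6, α = 16.7, σ_y = 184.0 → σ = 467 MPa, n = 0.394
  concrete: E = 32.85, α = 10.6, σ_y = 20.10 → σ = 78.7 MPa, n = 0.255
  gray cast iron: E = 129.8, α = 11.6, σ_y = 188.0 → σ = 342 MPa, n = 0.550
  borosilicate glass: E = 63.00, α = 3.27, σ_y = 49.57 → σ = 46.6 MPa, n = 1.06
Smallest n: concrete with n = 0.255.

concrete, n = 0.255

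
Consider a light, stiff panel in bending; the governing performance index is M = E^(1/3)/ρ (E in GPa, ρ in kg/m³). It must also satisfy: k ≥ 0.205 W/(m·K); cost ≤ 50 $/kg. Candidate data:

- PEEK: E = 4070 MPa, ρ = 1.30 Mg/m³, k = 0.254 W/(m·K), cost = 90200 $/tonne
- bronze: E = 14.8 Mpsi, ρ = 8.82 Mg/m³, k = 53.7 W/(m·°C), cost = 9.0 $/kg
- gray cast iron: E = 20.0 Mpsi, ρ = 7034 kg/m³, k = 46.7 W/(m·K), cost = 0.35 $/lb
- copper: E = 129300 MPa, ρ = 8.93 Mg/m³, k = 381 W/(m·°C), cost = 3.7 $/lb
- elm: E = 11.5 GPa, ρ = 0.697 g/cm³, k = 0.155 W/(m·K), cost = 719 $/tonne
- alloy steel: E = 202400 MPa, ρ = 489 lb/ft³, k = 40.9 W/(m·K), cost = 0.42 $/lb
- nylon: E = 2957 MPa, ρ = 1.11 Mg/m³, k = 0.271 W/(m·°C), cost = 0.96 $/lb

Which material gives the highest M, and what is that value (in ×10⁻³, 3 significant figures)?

Screen on constraints: k ≥ 0.205 W/(m·K); cost ≤ 50 $/kg. Survivors: bronze, gray cast iron, copper, alloy steel, nylon.
After converting to SI:
  bronze: E = 102.0 GPa, ρ = 8820 kg/m³
  gray cast iron: E = 137.9 GPa, ρ = 7034 kg/m³
  copper: E = 129.3 GPa, ρ = 8930 kg/m³
  alloy steel: E = 202.4 GPa, ρ = 7833 kg/m³
  nylon: E = 2.957 GPa, ρ = 1110 kg/m³
  nylon: M = 1.29×10⁻³
  alloy steel: M = 0.750×10⁻³
  gray cast iron: M = 0.734×10⁻³
  copper: M = 0.566×10⁻³
  bronze: M = 0.530×10⁻³
Highest index: nylon.

nylon, M = 1.29×10⁻³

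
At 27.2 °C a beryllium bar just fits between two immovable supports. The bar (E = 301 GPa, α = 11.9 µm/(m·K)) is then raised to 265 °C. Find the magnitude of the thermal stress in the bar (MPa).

ΔT = 237.8 K. Constrained thermal stress σ = E·α·ΔT = 301.0×10³ MPa × 11.9×10⁻⁶ × 237.8 = 852 MPa (compressive).

852 MPa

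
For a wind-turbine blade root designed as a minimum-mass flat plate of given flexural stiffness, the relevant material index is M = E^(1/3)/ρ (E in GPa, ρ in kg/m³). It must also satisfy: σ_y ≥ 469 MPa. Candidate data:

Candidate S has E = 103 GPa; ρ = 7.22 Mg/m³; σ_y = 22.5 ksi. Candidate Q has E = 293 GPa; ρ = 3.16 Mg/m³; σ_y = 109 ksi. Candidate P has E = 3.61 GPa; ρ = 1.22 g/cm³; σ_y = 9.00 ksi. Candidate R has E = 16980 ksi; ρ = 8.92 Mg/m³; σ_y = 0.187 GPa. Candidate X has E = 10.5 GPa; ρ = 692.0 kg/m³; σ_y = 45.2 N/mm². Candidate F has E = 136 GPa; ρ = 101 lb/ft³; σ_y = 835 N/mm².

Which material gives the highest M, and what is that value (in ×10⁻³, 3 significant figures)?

candidate F, M = 3.18×10⁻³

Screen on constraints: σ_y ≥ 469 MPa. Survivors: candidate Q, candidate F.
After converting to SI:
  candidate Q: E = 293.0 GPa, ρ = 3160 kg/m³
  candidate F: E = 136.0 GPa, ρ = 1618 kg/m³
  candidate F: M = 3.18×10⁻³
  candidate Q: M = 2.10×10⁻³
Candidate F ranks first.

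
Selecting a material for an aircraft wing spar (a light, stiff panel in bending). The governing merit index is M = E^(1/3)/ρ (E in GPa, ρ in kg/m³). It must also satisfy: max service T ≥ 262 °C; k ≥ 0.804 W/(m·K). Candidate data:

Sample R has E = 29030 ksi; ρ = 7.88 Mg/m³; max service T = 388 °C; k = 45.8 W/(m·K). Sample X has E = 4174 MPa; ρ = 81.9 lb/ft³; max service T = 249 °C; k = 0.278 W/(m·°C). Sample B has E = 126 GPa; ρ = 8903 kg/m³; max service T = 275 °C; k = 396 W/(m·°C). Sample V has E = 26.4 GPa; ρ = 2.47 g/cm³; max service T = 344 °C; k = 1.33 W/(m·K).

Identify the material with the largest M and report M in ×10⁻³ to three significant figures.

sample V, M = 1.21×10⁻³

Screen on constraints: max service T ≥ 262 °C; k ≥ 0.804 W/(m·K). Survivors: sample R, sample B, sample V.
Putting every candidate on a common basis:
  sample R: E = 200.2 GPa, ρ = 7880 kg/m³
  sample B: E = 126.0 GPa, ρ = 8903 kg/m³
  sample V: E = 26.40 GPa, ρ = 2470 kg/m³
  sample V: M = 1.21×10⁻³
  sample R: M = 0.742×10⁻³
  sample B: M = 0.563×10⁻³
Highest index: sample V.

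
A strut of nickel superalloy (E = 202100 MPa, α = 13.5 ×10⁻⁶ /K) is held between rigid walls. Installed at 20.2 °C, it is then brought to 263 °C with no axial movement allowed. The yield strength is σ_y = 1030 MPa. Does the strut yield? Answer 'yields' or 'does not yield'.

E = 202100 MPa = 202.1 GPa.
ΔT = 242.8 K. Constrained thermal stress σ = E·α·ΔT = 202.1×10³ MPa × 13.5×10⁻⁶ × 242.8 = 662 MPa (compressive).
Compare to σ_y = 1030 MPa: σ < σ_y, so it does not yield.

does not yield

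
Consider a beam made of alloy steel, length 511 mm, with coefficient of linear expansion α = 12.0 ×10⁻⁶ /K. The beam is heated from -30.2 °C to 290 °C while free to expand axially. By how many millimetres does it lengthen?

1.96 mm

ΔT = 290 − (-30.2) = 320.2 K.
ΔL = α·L₀·ΔT = 12.0×10⁻⁶ × 511 mm × 320.2 K = 1.96 mm.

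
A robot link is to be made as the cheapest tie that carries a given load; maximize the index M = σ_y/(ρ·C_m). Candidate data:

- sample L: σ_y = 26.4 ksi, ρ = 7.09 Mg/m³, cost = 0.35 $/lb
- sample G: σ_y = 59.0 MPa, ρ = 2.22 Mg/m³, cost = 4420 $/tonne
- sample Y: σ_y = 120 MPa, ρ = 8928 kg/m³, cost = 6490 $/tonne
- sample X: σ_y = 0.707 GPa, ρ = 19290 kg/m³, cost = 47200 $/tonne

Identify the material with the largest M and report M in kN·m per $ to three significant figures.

After converting to SI:
  sample L: σ_y = 182.0 MPa, ρ = 7090 kg/m³, cost = 0.7716 $/kg
  sample G: σ_y = 59.00 MPa, ρ = 2220 kg/m³, cost = 4.420 $/kg
  sample Y: σ_y = 120.0 MPa, ρ = 8928 kg/m³, cost = 6.490 $/kg
  sample X: σ_y = 707.0 MPa, ρ = 19290 kg/m³, cost = 47.20 $/kg
  sample L: M = 33.3 kN·m per $
  sample G: M = 6.01 kN·m per $
  sample Y: M = 2.07 kN·m per $
  sample X: M = 0.777 kN·m per $
The maximum is for sample L.

sample L, M = 33.3 kN·m per $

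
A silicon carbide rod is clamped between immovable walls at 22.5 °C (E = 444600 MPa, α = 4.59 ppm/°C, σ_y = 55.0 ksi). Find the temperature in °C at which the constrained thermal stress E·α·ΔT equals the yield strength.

E = 444600 MPa = 444.6 GPa.
σ_y = 55.0 ksi = 379.2 MPa.
E·α·ΔT = 379.2 MPa ⇒ ΔT = 379.2 / (444.6×10³ × 4.59×10⁻⁶) = 185.8 K.
T = 22.5 + 185.8 = 208.3 °C.

208 °C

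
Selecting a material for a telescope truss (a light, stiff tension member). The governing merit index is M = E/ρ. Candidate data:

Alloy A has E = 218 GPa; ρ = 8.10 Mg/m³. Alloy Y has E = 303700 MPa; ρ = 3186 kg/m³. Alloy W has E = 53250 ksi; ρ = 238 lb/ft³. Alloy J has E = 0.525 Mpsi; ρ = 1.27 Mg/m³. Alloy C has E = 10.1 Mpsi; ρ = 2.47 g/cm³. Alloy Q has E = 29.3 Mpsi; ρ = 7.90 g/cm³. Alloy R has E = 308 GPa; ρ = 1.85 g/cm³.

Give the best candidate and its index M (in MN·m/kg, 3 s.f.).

alloy R, M = 166 MN·m/kg

After converting to SI:
  alloy A: E = 218.0 GPa, ρ = 8100 kg/m³
  alloy Y: E = 303.7 GPa, ρ = 3186 kg/m³
  alloy W: E = 367.1 GPa, ρ = 3812 kg/m³
  alloy J: E = 3.620 GPa, ρ = 1270 kg/m³
  alloy C: E = 69.64 GPa, ρ = 2470 kg/m³
  alloy Q: E = 202.0 GPa, ρ = 7900 kg/m³
  alloy R: E = 308.0 GPa, ρ = 1850 kg/m³
  alloy R: M = 166 MN·m/kg
  alloy W: M = 96.3 MN·m/kg
  alloy Y: M = 95.3 MN·m/kg
  alloy C: M = 28.2 MN·m/kg
  alloy A: M = 26.9 MN·m/kg
  alloy Q: M = 25.6 MN·m/kg
  alloy J: M = 2.85 MN·m/kg
Alloy R ranks first.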